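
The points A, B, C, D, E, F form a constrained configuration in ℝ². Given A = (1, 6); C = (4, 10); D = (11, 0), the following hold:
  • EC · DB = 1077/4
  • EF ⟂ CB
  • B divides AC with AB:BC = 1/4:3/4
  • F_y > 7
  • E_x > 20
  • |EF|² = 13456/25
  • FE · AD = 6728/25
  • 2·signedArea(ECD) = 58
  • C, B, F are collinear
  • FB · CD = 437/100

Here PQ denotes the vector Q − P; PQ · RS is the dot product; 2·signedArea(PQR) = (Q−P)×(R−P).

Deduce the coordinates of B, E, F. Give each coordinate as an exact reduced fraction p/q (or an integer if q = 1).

1. B_x = 7/4  [B divides AC with AB:BC = 1/4:3/4]
2. B_y = 7  [B divides AC with AB:BC = 1/4:3/4]
   → B = (7/4, 7)
3. E_x = 21  [EC · DB = 1077/4 ∩ 2·signedArea(ECD) = 58]
4. E_y = -6  [EC · DB = 1077/4 ∩ 2·signedArea(ECD) = 58]
   → E = (21, -6)
5. F_x = 61/25  [C, B, F are collinear ∩ EF ⟂ CB]
6. F_y = 198/25  [C, B, F are collinear ∩ EF ⟂ CB]
   → F = (61/25, 198/25)

B = (7/4, 7)
E = (21, -6)
F = (61/25, 198/25)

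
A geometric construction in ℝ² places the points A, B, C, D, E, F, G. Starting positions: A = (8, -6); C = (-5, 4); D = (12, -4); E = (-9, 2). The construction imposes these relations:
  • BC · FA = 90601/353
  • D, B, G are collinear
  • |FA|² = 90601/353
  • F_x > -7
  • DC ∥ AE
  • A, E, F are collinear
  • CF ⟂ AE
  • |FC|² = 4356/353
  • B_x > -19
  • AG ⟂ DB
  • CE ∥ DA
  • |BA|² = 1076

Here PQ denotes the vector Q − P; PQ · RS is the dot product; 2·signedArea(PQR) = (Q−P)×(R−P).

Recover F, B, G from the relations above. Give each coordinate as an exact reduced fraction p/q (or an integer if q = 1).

B = (-18, 14)
F = (-2293/353, 290/353)
G = (169/17, -47/17)

1. F_x = -2293/353  [A, E, F are collinear ∩ CF ⟂ AE]
2. F_y = 290/353  [A, E, F are collinear ∩ CF ⟂ AE]
   → F = (-2293/353, 290/353)
3. B_x = -18  [line -5117/353·x + 2408/353·y + -125818/353 = 0 ∩ |BA|² = 1076]
4. B_y = 14  [line -5117/353·x + 2408/353·y + -125818/353 = 0 ∩ |BA|² = 1076]
   → B = (-18, 14)
5. G_x = 169/17  [D, B, G are collinear ∩ AG ⟂ DB]
6. G_y = -47/17  [D, B, G are collinear ∩ AG ⟂ DB]
   → G = (169/17, -47/17)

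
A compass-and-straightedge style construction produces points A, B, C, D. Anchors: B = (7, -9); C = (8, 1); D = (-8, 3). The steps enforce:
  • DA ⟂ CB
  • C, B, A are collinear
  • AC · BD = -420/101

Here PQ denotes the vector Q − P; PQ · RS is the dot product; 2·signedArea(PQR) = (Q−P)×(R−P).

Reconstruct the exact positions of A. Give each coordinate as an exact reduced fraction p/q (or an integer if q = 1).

1. A_x = 812/101  [C, B, A are collinear ∩ DA ⟂ CB]
2. A_y = 141/101  [C, B, A are collinear ∩ DA ⟂ CB]
   → A = (812/101, 141/101)

A = (812/101, 141/101)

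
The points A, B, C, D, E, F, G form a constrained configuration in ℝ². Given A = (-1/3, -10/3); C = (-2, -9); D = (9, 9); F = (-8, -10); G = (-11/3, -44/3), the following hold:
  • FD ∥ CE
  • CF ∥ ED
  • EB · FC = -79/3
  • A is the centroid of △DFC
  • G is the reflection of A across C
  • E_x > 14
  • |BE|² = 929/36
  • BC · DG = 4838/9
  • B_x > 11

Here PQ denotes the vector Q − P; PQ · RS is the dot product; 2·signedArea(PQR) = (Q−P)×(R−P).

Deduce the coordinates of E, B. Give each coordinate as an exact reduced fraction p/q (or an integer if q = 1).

B = (67/6, 20/3)
E = (15, 10)

1. E_x = 15  [CF ∥ ED ∩ FD ∥ CE]
2. E_y = 10  [CF ∥ ED ∩ FD ∥ CE]
   → E = (15, 10)
3. B_x = 67/6  [BC · DG = 4838/9 ∩ EB · FC = -79/3]
4. B_y = 20/3  [BC · DG = 4838/9 ∩ EB · FC = -79/3]
   → B = (67/6, 20/3)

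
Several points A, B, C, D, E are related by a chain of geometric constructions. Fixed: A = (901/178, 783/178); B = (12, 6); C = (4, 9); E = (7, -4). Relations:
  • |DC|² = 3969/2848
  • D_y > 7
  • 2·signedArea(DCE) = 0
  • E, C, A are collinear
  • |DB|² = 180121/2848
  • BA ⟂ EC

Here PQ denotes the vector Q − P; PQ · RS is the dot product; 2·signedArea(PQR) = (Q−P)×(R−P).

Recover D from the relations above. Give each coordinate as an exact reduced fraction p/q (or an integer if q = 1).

D = (3037/712, 5589/712)

1. D_x = 3037/712  [line 13·x + 3·y + -79 = 0 ∩ |DB|² = 180121/2848]
2. D_y = 5589/712  [line 13·x + 3·y + -79 = 0 ∩ |DB|² = 180121/2848]
   → D = (3037/712, 5589/712)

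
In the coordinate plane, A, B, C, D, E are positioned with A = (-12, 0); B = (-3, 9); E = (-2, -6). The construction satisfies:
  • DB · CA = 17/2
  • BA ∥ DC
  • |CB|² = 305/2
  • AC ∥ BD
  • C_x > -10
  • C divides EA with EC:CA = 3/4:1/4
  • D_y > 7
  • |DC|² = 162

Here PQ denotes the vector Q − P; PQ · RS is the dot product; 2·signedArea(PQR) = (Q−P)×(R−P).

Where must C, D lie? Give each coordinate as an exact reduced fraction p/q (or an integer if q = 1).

C = (-19/2, -3/2)
D = (-1/2, 15/2)

1. C_x = -19/2  [C divides EA with EC:CA = 3/4:1/4]
2. C_y = -3/2  [C divides EA with EC:CA = 3/4:1/4]
   → C = (-19/2, -3/2)
3. D_x = -1/2  [BA ∥ DC ∩ AC ∥ BD]
4. D_y = 15/2  [BA ∥ DC ∩ AC ∥ BD]
   → D = (-1/2, 15/2)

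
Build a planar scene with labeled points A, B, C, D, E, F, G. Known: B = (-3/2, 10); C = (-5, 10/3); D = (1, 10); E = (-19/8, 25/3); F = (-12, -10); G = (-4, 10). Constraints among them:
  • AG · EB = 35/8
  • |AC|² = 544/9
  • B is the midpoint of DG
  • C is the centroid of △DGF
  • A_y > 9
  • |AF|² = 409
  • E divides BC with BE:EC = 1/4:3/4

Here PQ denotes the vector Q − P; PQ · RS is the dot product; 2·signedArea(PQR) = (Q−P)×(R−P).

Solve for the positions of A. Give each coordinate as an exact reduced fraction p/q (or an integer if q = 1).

A = (-9, 10)

1. A_x = -9  [line -7/8·x + -5/3·y + 211/24 = 0 ∩ |AC|² = 544/9]
2. A_y = 10  [line -7/8·x + -5/3·y + 211/24 = 0 ∩ |AC|² = 544/9]
   → A = (-9, 10)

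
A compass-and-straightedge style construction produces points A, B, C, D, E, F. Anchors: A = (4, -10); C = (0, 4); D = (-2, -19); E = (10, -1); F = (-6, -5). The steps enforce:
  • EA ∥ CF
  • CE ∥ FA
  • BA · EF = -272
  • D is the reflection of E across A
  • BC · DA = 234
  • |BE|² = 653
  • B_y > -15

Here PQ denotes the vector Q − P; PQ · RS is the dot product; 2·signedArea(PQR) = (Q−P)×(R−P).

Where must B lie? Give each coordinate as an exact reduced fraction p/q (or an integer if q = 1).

1. B_x = -12  [BA · EF = -272 ∩ BC · DA = 234]
2. B_y = -14  [BA · EF = -272 ∩ BC · DA = 234]
   → B = (-12, -14)

B = (-12, -14)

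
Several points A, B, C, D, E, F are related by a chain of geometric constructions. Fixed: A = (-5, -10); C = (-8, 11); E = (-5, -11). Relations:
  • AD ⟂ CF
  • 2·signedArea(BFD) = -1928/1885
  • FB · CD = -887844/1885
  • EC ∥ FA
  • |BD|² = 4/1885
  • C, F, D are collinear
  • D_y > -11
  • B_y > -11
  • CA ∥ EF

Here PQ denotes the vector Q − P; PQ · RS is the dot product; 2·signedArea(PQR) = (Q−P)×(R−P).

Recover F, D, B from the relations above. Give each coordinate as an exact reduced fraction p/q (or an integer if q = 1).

B = (-9468/1885, -18856/1885)
D = (-9554/1885, -18868/1885)
F = (-2, -32)

1. F_x = -2  [EC ∥ FA ∩ CA ∥ EF]
2. F_y = -32  [EC ∥ FA ∩ CA ∥ EF]
   → F = (-2, -32)
3. D_x = -9554/1885  [C, F, D are collinear ∩ AD ⟂ CF]
4. D_y = -18868/1885  [C, F, D are collinear ∩ AD ⟂ CF]
   → D = (-9554/1885, -18868/1885)
5. B_x = -9468/1885  [2·signedArea(BFD) = -1928/1885 ∩ FB · CD = -887844/1885]
6. B_y = -18856/1885  [2·signedArea(BFD) = -1928/1885 ∩ FB · CD = -887844/1885]
   → B = (-9468/1885, -18856/1885)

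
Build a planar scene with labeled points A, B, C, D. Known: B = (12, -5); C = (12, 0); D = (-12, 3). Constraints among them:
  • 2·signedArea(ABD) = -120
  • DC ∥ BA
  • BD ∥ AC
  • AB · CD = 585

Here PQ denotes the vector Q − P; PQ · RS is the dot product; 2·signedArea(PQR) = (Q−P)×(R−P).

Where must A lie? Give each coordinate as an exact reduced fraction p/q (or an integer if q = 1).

1. A_x = 36  [BD ∥ AC ∩ DC ∥ BA]
2. A_y = -8  [BD ∥ AC ∩ DC ∥ BA]
   → A = (36, -8)

A = (36, -8)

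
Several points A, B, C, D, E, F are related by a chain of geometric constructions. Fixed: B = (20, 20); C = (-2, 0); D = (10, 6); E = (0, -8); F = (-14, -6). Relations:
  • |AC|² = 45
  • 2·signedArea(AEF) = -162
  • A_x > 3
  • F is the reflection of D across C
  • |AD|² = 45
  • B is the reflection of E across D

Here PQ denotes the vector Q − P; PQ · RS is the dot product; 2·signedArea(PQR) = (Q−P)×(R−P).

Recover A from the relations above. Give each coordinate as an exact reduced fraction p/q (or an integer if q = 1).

1. A_x = 4  [line -2·x + -14·y + 50 = 0 ∩ |AC|² = 45]
2. A_y = 3  [line -2·x + -14·y + 50 = 0 ∩ |AC|² = 45]
   → A = (4, 3)

A = (4, 3)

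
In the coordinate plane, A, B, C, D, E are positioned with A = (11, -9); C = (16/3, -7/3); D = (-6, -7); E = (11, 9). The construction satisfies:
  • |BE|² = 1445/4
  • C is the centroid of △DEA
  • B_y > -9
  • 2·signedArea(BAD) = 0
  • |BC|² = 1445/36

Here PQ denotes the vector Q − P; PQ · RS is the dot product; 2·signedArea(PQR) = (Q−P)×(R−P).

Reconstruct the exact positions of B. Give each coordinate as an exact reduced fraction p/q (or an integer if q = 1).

1. B_x = 5/2  [line -2·x + -17·y + -131 = 0 ∩ |BE|² = 1445/4]
2. B_y = -8  [line -2·x + -17·y + -131 = 0 ∩ |BE|² = 1445/4]
   → B = (5/2, -8)

B = (5/2, -8)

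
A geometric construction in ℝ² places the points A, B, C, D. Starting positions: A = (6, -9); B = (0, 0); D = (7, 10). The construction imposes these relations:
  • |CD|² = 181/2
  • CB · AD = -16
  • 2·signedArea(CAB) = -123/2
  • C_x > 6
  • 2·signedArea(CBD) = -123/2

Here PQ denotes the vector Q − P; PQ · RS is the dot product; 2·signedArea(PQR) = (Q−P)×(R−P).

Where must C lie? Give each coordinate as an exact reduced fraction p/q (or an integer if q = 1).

1. C_x = 13/2  [2·signedArea(CAB) = -123/2 ∩ CB · AD = -16]
2. C_y = 1/2  [2·signedArea(CAB) = -123/2 ∩ CB · AD = -16]
   → C = (13/2, 1/2)

C = (13/2, 1/2)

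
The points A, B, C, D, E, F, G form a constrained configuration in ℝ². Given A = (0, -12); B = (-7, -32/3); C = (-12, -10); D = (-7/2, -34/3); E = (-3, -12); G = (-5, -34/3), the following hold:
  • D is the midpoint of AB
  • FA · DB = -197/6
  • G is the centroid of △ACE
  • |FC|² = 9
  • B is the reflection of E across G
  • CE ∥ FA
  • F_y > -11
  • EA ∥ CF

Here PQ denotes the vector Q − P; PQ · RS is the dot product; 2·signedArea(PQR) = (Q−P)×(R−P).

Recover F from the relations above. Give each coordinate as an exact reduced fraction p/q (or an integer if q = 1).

1. F_x = -9  [CE ∥ FA ∩ EA ∥ CF]
2. F_y = -10  [CE ∥ FA ∩ EA ∥ CF]
   → F = (-9, -10)

F = (-9, -10)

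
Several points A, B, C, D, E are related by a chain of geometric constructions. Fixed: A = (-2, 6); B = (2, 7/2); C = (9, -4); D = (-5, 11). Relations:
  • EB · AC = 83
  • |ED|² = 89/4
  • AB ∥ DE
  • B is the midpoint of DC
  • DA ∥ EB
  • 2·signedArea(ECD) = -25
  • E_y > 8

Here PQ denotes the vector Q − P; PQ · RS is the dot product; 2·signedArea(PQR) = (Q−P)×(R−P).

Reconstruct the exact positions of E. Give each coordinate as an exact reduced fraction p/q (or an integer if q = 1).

E = (-1, 17/2)

1. E_x = -1  [DA ∥ EB ∩ AB ∥ DE]
2. E_y = 17/2  [DA ∥ EB ∩ AB ∥ DE]
   → E = (-1, 17/2)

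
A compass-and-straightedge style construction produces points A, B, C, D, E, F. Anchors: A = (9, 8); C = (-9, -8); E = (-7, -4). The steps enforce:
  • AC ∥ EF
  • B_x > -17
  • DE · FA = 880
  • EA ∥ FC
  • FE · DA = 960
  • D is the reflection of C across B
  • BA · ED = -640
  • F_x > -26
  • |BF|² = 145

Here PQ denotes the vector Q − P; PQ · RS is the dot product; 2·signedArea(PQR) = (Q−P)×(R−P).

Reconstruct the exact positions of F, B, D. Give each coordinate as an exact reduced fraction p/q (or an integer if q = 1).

B = (-16, -12)
D = (-23, -16)
F = (-25, -20)

1. F_x = -25  [EA ∥ FC ∩ AC ∥ EF]
2. F_y = -20  [EA ∥ FC ∩ AC ∥ EF]
   → F = (-25, -20)
3. D_x = -23  [DE · FA = 880 ∩ FE · DA = 960]
4. D_y = -16  [DE · FA = 880 ∩ FE · DA = 960]
   → D = (-23, -16)
5. B_x = -16  [BA · ED = -640 ∩ D is the reflection of C across B]
6. B_y = -12  [BA · ED = -640 ∩ D is the reflection of C across B]
   → B = (-16, -12)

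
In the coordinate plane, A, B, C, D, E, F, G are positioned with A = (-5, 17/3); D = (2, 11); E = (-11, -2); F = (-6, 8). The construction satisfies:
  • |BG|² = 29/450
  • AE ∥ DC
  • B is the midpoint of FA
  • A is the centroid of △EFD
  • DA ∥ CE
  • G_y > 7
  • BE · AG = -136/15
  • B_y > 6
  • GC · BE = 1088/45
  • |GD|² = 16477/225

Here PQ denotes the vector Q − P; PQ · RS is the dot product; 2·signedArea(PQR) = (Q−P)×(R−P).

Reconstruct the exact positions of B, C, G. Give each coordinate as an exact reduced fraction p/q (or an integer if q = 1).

1. B_x = -11/2  [B is the midpoint of FA]
2. B_y = 41/6  [B is the midpoint of FA]
   → B = (-11/2, 41/6)
3. C_x = -4  [DA ∥ CE ∩ AE ∥ DC]
4. C_y = 10/3  [DA ∥ CE ∩ AE ∥ DC]
   → C = (-4, 10/3)
5. G_x = -28/5  [line 11/2·x + 53/6·y + -1423/45 = 0 ∩ |GD|² = 16477/225]
6. G_y = 106/15  [line 11/2·x + 53/6·y + -1423/45 = 0 ∩ |GD|² = 16477/225]
   → G = (-28/5, 106/15)

B = (-11/2, 41/6)
C = (-4, 10/3)
G = (-28/5, 106/15)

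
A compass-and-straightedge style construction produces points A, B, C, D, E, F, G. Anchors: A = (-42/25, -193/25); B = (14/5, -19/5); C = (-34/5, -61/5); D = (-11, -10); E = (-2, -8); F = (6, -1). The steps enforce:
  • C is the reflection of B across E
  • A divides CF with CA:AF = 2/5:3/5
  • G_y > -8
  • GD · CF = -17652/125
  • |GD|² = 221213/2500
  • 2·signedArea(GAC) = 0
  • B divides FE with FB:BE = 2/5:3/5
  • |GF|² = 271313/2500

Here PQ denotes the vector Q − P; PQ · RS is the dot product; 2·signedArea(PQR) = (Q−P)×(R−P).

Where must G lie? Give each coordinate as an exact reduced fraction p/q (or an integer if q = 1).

1. G_x = -46/25  [2·signedArea(GAC) = 0 ∩ GD · CF = -17652/125]
2. G_y = -393/50  [2·signedArea(GAC) = 0 ∩ GD · CF = -17652/125]
   → G = (-46/25, -393/50)

G = (-46/25, -393/50)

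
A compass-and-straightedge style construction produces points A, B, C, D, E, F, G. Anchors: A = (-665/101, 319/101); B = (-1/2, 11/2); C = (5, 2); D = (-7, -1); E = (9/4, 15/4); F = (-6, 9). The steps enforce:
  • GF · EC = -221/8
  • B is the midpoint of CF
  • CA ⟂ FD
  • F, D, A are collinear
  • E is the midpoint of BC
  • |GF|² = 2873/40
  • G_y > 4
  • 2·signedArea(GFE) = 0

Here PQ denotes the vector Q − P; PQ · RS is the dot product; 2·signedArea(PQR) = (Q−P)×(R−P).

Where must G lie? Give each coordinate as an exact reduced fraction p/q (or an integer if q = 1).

1. G_x = 23/20  [2·signedArea(GFE) = 0 ∩ GF · EC = -221/8]
2. G_y = 89/20  [2·signedArea(GFE) = 0 ∩ GF · EC = -221/8]
   → G = (23/20, 89/20)

G = (23/20, 89/20)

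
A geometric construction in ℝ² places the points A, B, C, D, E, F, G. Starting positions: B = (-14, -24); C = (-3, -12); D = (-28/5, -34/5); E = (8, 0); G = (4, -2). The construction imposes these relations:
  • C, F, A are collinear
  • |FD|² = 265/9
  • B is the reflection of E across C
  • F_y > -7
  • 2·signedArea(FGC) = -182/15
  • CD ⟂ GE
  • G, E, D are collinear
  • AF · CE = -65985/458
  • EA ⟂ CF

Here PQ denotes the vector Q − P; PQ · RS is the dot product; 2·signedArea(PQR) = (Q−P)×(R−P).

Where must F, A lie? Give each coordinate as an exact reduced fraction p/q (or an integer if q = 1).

1. F_x = -1/5  [line 10·x + -7·y + -628/15 = 0 ∩ |FD|² = 265/9]
2. F_y = -94/15  [line 10·x + -7·y + -628/15 = 0 ∩ |FD|² = 265/9]
   → F = (-1/5, -94/15)
3. A_x = 8817/2290  [C, F, A are collinear ∩ EA ⟂ CF]
4. A_y = 4641/2290  [C, F, A are collinear ∩ EA ⟂ CF]
   → A = (8817/2290, 4641/2290)

A = (8817/2290, 4641/2290)
F = (-1/5, -94/15)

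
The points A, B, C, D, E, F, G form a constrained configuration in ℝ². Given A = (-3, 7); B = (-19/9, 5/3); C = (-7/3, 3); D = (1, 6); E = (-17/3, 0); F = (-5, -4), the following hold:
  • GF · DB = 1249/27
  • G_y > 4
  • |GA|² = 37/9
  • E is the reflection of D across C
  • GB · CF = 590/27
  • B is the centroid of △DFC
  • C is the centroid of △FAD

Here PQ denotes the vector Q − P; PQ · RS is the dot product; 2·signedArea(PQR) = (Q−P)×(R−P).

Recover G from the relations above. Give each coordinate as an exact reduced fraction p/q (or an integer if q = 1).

1. G_x = -8/3  [GB · CF = 590/27 ∩ GF · DB = 1249/27]
2. G_y = 5  [GB · CF = 590/27 ∩ GF · DB = 1249/27]
   → G = (-8/3, 5)

G = (-8/3, 5)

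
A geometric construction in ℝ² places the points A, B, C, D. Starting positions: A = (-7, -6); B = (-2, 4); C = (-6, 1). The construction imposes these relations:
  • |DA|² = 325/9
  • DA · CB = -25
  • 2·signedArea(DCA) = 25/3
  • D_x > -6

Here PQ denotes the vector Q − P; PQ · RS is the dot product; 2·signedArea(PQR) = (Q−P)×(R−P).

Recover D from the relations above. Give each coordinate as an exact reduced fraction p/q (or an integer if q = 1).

1. D_x = -5  [DA · CB = -25 ∩ 2·signedArea(DCA) = 25/3]
2. D_y = -1/3  [DA · CB = -25 ∩ 2·signedArea(DCA) = 25/3]
   → D = (-5, -1/3)

D = (-5, -1/3)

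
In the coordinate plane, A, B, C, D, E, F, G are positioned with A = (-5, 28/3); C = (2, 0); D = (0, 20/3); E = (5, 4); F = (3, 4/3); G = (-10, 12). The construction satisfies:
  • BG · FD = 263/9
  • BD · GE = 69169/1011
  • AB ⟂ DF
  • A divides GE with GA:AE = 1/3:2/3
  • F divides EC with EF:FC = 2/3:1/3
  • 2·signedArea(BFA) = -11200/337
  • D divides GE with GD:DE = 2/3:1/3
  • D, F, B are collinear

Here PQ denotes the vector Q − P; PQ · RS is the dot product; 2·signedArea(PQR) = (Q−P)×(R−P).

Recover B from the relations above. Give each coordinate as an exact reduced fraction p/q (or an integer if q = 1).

B = (-789/337, 10948/1011)

1. B_x = -789/337  [D, F, B are collinear ∩ AB ⟂ DF]
2. B_y = 10948/1011  [D, F, B are collinear ∩ AB ⟂ DF]
   → B = (-789/337, 10948/1011)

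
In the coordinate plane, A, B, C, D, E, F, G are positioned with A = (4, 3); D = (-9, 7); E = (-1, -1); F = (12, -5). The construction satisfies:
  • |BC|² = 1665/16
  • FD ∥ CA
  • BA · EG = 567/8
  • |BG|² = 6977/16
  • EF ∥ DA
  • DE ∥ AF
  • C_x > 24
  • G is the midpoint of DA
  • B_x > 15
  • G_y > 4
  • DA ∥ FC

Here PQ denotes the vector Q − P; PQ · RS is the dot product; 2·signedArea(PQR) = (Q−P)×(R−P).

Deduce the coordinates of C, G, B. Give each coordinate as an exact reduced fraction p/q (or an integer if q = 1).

B = (61/4, -6)
C = (25, -9)
G = (-5/2, 5)

1. C_x = 25  [FD ∥ CA ∩ DA ∥ FC]
2. C_y = -9  [FD ∥ CA ∩ DA ∥ FC]
   → C = (25, -9)
3. G_x = -5/2  [G is the midpoint of DA]
4. G_y = 5  [G is the midpoint of DA]
   → G = (-5/2, 5)
5. B_x = 61/4  [line 3/2·x + -6·y + -471/8 = 0 ∩ |BG|² = 6977/16]
6. B_y = -6  [line 3/2·x + -6·y + -471/8 = 0 ∩ |BG|² = 6977/16]
   → B = (61/4, -6)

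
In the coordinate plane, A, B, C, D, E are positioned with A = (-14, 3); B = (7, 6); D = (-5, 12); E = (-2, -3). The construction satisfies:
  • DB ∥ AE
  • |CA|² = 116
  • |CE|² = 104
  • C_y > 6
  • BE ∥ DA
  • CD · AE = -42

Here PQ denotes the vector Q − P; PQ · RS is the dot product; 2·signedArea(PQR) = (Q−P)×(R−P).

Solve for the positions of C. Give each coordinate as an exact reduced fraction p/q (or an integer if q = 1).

1. C_x = -4  [line -12·x + 6·y + -90 = 0 ∩ |CA|² = 116]
2. C_y = 7  [line -12·x + 6·y + -90 = 0 ∩ |CA|² = 116]
   → C = (-4, 7)

C = (-4, 7)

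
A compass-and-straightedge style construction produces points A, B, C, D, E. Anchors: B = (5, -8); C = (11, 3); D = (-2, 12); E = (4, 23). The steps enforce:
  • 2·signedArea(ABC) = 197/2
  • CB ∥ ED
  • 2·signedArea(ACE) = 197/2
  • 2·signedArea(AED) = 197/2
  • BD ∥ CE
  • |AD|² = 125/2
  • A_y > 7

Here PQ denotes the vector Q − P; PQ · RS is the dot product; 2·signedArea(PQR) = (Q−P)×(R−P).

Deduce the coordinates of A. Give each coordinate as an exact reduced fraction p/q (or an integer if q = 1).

A = (9/2, 15/2)

1. A_x = 9/2  [2·signedArea(ABC) = 197/2 ∩ 2·signedArea(ACE) = 197/2]
2. A_y = 15/2  [2·signedArea(ABC) = 197/2 ∩ 2·signedArea(ACE) = 197/2]
   → A = (9/2, 15/2)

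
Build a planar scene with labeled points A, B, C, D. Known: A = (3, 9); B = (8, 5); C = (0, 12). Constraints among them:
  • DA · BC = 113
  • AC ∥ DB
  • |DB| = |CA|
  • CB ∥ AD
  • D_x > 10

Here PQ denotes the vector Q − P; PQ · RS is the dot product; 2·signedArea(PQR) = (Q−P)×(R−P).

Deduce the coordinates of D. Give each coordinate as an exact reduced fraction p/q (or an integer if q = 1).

1. D_x = 11  [AC ∥ DB ∩ CB ∥ AD]
2. D_y = 2  [AC ∥ DB ∩ CB ∥ AD]
   → D = (11, 2)

D = (11, 2)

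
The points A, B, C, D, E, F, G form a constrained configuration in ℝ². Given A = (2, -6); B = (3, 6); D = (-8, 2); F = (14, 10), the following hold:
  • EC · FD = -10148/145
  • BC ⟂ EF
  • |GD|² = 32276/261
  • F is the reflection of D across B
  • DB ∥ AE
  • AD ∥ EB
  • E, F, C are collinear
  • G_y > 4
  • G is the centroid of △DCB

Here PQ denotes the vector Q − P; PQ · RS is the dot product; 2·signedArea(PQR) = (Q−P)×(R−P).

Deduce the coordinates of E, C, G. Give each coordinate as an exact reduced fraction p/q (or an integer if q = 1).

1. E_x = 13  [AD ∥ EB ∩ DB ∥ AE]
2. E_y = -2  [AD ∥ EB ∩ DB ∥ AE]
   → E = (13, -2)
3. C_x = 1971/145  [E, F, C are collinear ∩ BC ⟂ EF]
4. C_y = 742/145  [E, F, C are collinear ∩ BC ⟂ EF]
   → C = (1971/145, 742/145)
5. G_x = 1246/435  [G is the centroid of △DCB]
6. G_y = 634/145  [G is the centroid of △DCB]
   → G = (1246/435, 634/145)

C = (1971/145, 742/145)
E = (13, -2)
G = (1246/435, 634/145)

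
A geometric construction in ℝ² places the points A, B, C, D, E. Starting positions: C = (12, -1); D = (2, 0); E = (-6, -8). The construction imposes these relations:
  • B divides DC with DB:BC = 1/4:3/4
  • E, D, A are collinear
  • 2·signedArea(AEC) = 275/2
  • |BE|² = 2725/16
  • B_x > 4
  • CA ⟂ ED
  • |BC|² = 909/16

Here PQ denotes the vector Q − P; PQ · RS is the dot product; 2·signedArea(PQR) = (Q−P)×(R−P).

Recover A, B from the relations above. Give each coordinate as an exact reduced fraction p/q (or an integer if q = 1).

1. A_x = 13/2  [E, D, A are collinear ∩ CA ⟂ ED]
2. A_y = 9/2  [E, D, A are collinear ∩ CA ⟂ ED]
   → A = (13/2, 9/2)
3. B_x = 9/2  [B divides DC with DB:BC = 1/4:3/4]
4. B_y = -1/4  [B divides DC with DB:BC = 1/4:3/4]
   → B = (9/2, -1/4)

A = (13/2, 9/2)
B = (9/2, -1/4)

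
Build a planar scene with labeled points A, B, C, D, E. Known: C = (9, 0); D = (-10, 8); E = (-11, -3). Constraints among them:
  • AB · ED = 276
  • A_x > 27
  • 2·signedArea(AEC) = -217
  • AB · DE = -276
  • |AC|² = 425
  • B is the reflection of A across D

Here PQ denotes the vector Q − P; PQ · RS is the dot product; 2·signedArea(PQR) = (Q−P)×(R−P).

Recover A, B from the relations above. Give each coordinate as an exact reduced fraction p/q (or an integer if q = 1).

A = (28, -8)
B = (-48, 24)

1. A_x = 28  [line -3·x + 20·y + 244 = 0 ∩ |AC|² = 425]
2. A_y = -8  [line -3·x + 20·y + 244 = 0 ∩ |AC|² = 425]
   → A = (28, -8)
3. B_x = -48  [B is the reflection of A across D]
4. B_y = 24  [B is the reflection of A across D]
   → B = (-48, 24)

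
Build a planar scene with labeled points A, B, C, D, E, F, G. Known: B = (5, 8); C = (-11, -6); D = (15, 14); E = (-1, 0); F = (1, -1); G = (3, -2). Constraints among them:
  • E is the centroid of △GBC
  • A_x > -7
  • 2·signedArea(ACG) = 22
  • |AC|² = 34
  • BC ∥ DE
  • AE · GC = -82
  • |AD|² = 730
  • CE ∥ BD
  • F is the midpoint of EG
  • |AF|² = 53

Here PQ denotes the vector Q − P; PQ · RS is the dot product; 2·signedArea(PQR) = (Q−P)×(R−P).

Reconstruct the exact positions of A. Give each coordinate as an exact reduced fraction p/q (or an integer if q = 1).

1. A_x = -6  [AE · GC = -82 ∩ 2·signedArea(ACG) = 22]
2. A_y = -3  [AE · GC = -82 ∩ 2·signedArea(ACG) = 22]
   → A = (-6, -3)

A = (-6, -3)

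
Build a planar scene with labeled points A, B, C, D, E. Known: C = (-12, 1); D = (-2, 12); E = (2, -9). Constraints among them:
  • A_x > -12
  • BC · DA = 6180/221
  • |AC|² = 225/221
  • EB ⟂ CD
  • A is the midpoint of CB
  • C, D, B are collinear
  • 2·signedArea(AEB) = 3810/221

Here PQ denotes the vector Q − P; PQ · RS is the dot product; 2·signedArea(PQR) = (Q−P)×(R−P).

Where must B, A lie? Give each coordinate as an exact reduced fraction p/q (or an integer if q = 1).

1. B_x = -2352/221  [C, D, B are collinear ∩ EB ⟂ CD]
2. B_y = 551/221  [C, D, B are collinear ∩ EB ⟂ CD]
   → B = (-2352/221, 551/221)
3. A_x = -2502/221  [A is the midpoint of CB]
4. A_y = 386/221  [A is the midpoint of CB]
   → A = (-2502/221, 386/221)

A = (-2502/221, 386/221)
B = (-2352/221, 551/221)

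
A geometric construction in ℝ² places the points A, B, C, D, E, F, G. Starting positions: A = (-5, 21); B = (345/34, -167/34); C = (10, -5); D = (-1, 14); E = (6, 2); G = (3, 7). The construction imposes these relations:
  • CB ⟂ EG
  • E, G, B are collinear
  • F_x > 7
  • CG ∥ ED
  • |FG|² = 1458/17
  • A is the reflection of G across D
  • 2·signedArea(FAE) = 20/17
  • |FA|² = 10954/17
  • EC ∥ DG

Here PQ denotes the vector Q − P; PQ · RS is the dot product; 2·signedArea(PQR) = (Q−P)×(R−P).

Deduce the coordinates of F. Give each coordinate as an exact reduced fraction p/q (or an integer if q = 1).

1. F_x = 132/17  [line 19·x + 11·y + -2332/17 = 0 ∩ |FG|² = 1458/17]
2. F_y = -16/17  [line 19·x + 11·y + -2332/17 = 0 ∩ |FG|² = 1458/17]
   → F = (132/17, -16/17)

F = (132/17, -16/17)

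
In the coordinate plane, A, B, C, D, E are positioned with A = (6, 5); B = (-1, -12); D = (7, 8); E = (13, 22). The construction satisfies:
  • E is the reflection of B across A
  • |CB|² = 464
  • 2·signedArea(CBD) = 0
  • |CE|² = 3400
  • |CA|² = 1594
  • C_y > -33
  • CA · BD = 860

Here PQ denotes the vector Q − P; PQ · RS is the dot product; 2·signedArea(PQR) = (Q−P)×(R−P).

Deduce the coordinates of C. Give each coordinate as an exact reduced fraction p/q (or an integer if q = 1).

1. C_x = -9  [2·signedArea(CBD) = 0 ∩ CA · BD = 860]
2. C_y = -32  [2·signedArea(CBD) = 0 ∩ CA · BD = 860]
   → C = (-9, -32)

C = (-9, -32)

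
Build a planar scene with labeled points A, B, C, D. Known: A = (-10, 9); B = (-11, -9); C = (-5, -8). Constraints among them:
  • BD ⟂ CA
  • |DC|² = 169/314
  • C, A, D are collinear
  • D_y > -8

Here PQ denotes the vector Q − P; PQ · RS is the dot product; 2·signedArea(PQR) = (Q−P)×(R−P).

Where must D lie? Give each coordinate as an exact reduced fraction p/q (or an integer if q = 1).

1. D_x = -1635/314  [C, A, D are collinear ∩ BD ⟂ CA]
2. D_y = -2291/314  [C, A, D are collinear ∩ BD ⟂ CA]
   → D = (-1635/314, -2291/314)

D = (-1635/314, -2291/314)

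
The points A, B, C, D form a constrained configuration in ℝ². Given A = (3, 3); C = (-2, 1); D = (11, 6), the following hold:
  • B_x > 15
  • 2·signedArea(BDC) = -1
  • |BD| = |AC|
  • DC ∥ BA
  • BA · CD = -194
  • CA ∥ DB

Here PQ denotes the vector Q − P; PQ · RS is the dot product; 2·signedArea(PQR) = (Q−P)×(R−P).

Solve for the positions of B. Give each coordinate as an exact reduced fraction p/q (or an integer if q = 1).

B = (16, 8)

1. B_x = 16  [DC ∥ BA ∩ CA ∥ DB]
2. B_y = 8  [DC ∥ BA ∩ CA ∥ DB]
   → B = (16, 8)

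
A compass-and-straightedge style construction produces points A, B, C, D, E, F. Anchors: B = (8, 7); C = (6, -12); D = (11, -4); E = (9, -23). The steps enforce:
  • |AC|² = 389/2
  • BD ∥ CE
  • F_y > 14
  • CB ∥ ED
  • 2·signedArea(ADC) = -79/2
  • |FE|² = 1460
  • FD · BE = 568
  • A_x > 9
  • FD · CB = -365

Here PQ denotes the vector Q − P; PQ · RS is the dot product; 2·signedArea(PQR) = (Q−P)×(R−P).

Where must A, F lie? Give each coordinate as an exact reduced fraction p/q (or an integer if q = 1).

1. A_x = 19/2  [line 8·x + -5·y + -137/2 = 0 ∩ |AC|² = 389/2]
2. A_y = 3/2  [line 8·x + -5·y + -137/2 = 0 ∩ |AC|² = 389/2]
   → A = (19/2, 3/2)
3. F_x = 13  [FD · BE = 568 ∩ FD · CB = -365]
4. F_y = 15  [FD · BE = 568 ∩ FD · CB = -365]
   → F = (13, 15)

A = (19/2, 3/2)
F = (13, 15)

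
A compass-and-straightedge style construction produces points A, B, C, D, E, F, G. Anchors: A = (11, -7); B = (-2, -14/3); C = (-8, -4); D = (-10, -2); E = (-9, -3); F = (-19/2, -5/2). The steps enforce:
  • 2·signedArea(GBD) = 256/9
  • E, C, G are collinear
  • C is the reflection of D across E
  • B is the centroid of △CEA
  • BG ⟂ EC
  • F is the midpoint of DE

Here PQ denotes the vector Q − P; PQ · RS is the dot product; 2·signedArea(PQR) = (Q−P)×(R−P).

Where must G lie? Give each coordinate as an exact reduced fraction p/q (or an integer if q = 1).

G = (-14/3, -22/3)

1. G_x = -14/3  [E, C, G are collinear ∩ BG ⟂ EC]
2. G_y = -22/3  [E, C, G are collinear ∩ BG ⟂ EC]
   → G = (-14/3, -22/3)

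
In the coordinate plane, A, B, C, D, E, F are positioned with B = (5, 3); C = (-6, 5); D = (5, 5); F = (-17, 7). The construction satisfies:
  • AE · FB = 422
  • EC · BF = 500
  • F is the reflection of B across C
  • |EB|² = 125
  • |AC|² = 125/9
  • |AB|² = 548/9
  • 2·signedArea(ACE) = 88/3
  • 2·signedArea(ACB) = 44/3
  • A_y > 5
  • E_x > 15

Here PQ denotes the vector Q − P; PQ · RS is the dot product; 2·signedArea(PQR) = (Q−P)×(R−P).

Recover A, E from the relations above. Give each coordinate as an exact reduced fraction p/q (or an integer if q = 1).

A = (-7/3, 17/3)
E = (16, 1)

1. A_x = -7/3  [line 2·x + 11·y + -173/3 = 0 ∩ |AB|² = 548/9]
2. A_y = 17/3  [line 2·x + 11·y + -173/3 = 0 ∩ |AB|² = 548/9]
   → A = (-7/3, 17/3)
3. E_x = 16  [2·signedArea(ACE) = 88/3 ∩ EC · BF = 500]
4. E_y = 1  [2·signedArea(ACE) = 88/3 ∩ EC · BF = 500]
   → E = (16, 1)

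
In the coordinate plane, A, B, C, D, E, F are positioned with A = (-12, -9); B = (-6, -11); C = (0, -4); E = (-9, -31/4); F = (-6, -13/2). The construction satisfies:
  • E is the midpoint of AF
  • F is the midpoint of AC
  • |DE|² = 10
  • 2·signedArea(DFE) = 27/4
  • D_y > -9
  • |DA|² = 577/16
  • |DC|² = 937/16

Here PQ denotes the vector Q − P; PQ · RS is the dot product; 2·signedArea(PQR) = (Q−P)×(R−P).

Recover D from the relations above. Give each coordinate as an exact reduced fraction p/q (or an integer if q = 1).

D = (-6, -35/4)

1. D_x = -6  [line 5/4·x + -3·y + -75/4 = 0 ∩ |DE|² = 10]
2. D_y = -35/4  [line 5/4·x + -3·y + -75/4 = 0 ∩ |DE|² = 10]
   → D = (-6, -35/4)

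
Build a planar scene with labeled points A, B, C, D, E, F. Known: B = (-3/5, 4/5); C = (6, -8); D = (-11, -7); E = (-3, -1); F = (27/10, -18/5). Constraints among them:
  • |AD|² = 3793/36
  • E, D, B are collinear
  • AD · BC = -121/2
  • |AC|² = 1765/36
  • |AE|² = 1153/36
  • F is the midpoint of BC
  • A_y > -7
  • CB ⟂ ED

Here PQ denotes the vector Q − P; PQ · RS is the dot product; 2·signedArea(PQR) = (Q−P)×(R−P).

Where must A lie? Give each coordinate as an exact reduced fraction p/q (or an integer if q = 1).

A = (-23/30, -31/5)

1. A_x = -23/30  [line -33/5·x + 44/5·y + 99/2 = 0 ∩ |AD|² = 3793/36]
2. A_y = -31/5  [line -33/5·x + 44/5·y + 99/2 = 0 ∩ |AD|² = 3793/36]
   → A = (-23/30, -31/5)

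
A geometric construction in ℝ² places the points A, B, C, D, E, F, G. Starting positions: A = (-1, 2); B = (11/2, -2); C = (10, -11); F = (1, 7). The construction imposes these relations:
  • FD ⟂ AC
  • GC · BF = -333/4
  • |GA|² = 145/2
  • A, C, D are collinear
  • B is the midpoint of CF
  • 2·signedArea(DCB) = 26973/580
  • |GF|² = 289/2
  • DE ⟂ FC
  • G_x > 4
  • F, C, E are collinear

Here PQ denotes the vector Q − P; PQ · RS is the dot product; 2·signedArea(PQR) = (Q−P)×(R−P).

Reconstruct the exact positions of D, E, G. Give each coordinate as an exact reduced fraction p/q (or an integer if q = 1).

D = (-763/290, 1139/290)
E = (2179/1450, 4346/725)
G = (9/2, -9/2)

1. D_x = -763/290  [A, C, D are collinear ∩ FD ⟂ AC]
2. D_y = 1139/290  [A, C, D are collinear ∩ FD ⟂ AC]
   → D = (-763/290, 1139/290)
3. E_x = 2179/1450  [F, C, E are collinear ∩ DE ⟂ FC]
4. E_y = 4346/725  [F, C, E are collinear ∩ DE ⟂ FC]
   → E = (2179/1450, 4346/725)
5. G_x = 9/2  [line 9/2·x + -9·y + -243/4 = 0 ∩ |GA|² = 145/2]
6. G_y = -9/2  [line 9/2·x + -9·y + -243/4 = 0 ∩ |GA|² = 145/2]
   → G = (9/2, -9/2)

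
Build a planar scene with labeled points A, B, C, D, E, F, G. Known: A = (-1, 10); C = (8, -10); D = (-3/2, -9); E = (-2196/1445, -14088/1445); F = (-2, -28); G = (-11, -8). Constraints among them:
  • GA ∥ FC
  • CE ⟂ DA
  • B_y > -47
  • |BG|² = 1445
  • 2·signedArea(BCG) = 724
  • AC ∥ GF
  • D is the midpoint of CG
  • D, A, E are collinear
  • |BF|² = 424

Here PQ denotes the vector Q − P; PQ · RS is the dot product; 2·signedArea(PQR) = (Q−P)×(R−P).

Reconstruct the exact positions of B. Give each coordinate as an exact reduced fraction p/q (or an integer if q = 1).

B = (-12, -46)

1. B_x = -12  [line -2·x + -19·y + -898 = 0 ∩ |BF|² = 424]
2. B_y = -46  [line -2·x + -19·y + -898 = 0 ∩ |BF|² = 424]
   → B = (-12, -46)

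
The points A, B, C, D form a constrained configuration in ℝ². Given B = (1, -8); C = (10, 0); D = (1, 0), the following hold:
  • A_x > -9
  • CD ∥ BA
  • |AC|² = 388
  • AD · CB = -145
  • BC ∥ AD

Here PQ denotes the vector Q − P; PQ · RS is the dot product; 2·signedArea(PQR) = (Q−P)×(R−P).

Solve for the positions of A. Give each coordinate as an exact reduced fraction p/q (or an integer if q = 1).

A = (-8, -8)

1. A_x = -8  [BC ∥ AD ∩ CD ∥ BA]
2. A_y = -8  [BC ∥ AD ∩ CD ∥ BA]
   → A = (-8, -8)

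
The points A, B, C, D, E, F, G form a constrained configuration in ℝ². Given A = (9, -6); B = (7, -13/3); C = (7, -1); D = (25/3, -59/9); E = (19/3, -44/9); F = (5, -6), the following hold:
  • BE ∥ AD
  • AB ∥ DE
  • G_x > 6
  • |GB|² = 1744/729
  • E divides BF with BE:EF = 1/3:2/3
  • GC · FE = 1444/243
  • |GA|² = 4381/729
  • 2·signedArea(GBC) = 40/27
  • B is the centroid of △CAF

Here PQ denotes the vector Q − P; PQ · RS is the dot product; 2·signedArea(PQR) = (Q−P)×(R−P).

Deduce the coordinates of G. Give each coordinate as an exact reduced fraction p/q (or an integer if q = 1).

G = (59/9, -157/27)

1. G_x = 59/9  [GC · FE = 1444/243 ∩ 2·signedArea(GBC) = 40/27]
2. G_y = -157/27  [GC · FE = 1444/243 ∩ 2·signedArea(GBC) = 40/27]
   → G = (59/9, -157/27)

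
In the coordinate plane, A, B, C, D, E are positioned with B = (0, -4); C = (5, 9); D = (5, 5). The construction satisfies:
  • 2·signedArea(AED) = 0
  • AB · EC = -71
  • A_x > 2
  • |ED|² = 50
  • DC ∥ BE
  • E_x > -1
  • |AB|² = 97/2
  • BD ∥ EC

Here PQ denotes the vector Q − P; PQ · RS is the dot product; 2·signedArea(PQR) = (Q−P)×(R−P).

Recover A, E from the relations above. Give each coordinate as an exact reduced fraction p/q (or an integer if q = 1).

1. E_x = 0  [BD ∥ EC ∩ DC ∥ BE]
2. E_y = 0  [BD ∥ EC ∩ DC ∥ BE]
   → E = (0, 0)
3. A_x = 5/2  [2·signedArea(AED) = 0 ∩ AB · EC = -71]
4. A_y = 5/2  [2·signedArea(AED) = 0 ∩ AB · EC = -71]
   → A = (5/2, 5/2)

A = (5/2, 5/2)
E = (0, 0)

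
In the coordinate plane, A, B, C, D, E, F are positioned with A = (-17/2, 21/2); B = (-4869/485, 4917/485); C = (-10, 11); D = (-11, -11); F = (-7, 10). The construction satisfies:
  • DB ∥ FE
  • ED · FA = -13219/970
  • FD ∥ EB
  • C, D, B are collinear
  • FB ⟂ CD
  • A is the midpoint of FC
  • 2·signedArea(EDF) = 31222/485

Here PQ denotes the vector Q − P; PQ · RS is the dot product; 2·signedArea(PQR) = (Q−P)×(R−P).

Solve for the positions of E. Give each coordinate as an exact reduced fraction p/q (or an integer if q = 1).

E = (-2929/485, 15102/485)

1. E_x = -2929/485  [FD ∥ EB ∩ DB ∥ FE]
2. E_y = 15102/485  [FD ∥ EB ∩ DB ∥ FE]
   → E = (-2929/485, 15102/485)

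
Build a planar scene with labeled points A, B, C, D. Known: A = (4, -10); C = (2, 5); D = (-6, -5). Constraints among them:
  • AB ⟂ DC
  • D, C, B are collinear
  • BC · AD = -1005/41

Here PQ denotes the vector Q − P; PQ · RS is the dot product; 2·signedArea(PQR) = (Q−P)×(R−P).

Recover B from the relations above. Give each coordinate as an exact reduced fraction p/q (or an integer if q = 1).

B = (-186/41, -130/41)

1. B_x = -186/41  [D, C, B are collinear ∩ AB ⟂ DC]
2. B_y = -130/41  [D, C, B are collinear ∩ AB ⟂ DC]
   → B = (-186/41, -130/41)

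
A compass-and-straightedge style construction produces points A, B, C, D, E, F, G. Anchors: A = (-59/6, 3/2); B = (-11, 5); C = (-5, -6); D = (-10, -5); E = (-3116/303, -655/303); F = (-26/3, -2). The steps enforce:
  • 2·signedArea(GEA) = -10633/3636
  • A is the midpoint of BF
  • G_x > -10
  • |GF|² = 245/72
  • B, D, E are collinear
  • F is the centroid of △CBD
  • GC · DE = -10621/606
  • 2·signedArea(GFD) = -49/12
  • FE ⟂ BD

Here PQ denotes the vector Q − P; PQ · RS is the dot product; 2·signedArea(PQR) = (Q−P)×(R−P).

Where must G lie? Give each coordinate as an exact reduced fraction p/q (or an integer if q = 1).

G = (-37/4, -1/4)

1. G_x = -37/4  [2·signedArea(GEA) = -10633/3636 ∩ GC · DE = -10621/606]
2. G_y = -1/4  [2·signedArea(GEA) = -10633/3636 ∩ GC · DE = -10621/606]
   → G = (-37/4, -1/4)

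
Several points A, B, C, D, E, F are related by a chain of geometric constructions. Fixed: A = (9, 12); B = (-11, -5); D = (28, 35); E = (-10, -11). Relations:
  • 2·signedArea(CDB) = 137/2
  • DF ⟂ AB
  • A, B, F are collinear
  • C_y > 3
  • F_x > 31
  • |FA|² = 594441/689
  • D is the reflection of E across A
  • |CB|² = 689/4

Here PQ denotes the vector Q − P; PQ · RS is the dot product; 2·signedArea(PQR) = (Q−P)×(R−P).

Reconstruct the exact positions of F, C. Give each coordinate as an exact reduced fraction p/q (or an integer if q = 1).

1. F_x = 21621/689  [A, B, F are collinear ∩ DF ⟂ AB]
2. F_y = 21375/689  [A, B, F are collinear ∩ DF ⟂ AB]
   → F = (21621/689, 21375/689)
3. C_x = -1  [line 40·x + -39·y + 353/2 = 0 ∩ |CB|² = 689/4]
4. C_y = 7/2  [line 40·x + -39·y + 353/2 = 0 ∩ |CB|² = 689/4]
   → C = (-1, 7/2)

C = (-1, 7/2)
F = (21621/689, 21375/689)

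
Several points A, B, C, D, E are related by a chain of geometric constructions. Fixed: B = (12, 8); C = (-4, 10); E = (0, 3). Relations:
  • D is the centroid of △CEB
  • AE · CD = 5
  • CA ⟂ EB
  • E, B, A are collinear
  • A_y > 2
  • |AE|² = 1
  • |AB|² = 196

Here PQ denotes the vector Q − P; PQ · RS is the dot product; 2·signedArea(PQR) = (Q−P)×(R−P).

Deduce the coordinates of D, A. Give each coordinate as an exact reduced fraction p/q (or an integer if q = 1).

A = (-12/13, 34/13)
D = (8/3, 7)

1. D_x = 8/3  [D is the centroid of △CEB]
2. D_y = 7  [D is the centroid of △CEB]
   → D = (8/3, 7)
3. A_x = -12/13  [E, B, A are collinear ∩ CA ⟂ EB]
4. A_y = 34/13  [E, B, A are collinear ∩ CA ⟂ EB]
   → A = (-12/13, 34/13)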